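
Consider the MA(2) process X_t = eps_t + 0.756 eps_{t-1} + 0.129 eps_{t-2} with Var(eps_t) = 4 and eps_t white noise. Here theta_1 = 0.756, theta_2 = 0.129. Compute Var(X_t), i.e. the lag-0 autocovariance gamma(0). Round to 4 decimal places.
\gamma(0) = 6.3527

For an MA(q) process X_t = eps_t + sum_i theta_i eps_{t-i} with
Var(eps_t) = sigma^2, the variance is
  gamma(0) = sigma^2 * (1 + sum_i theta_i^2).
  sum_i theta_i^2 = (0.756)^2 + (0.129)^2 = 0.571536 + 0.016641 = 0.588177.
  gamma(0) = 4 * (1 + 0.588177) = 4 * 1.588177 = 6.352708, which rounds to 6.3527.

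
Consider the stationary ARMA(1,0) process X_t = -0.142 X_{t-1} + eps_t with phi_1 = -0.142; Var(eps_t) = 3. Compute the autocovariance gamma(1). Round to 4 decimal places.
\gamma(1) = -0.4348

Multiply the model equation by X_{t-k} and take expectations. With theta_0 = psi_0 = 1 and psi_j the MA(infinity) weights, this gives
  gamma(k) - sum_i phi_i gamma(k-i) = c_k,
  c_k = sigma^2 * sum_{j=k..q} theta_j psi_{j-k}   (c_k = 0 for k > q),
using gamma(-m) = gamma(m).
Pure AR (q = 0): c_0 = sigma^2 = 3, c_k = 0 for k >= 1.
Equations for k = 0 and k = 1 (AR order 1):
  gamma(0) = phi_1 gamma(1) + c_0
  gamma(1) = phi_1 gamma(0) + c_1
Substituting the second into the first: gamma(0) (1 - phi_1^2) = c_0 + phi_1 c_1, so
  gamma(0) = c_0 / (1 - phi_1^2) = 3 / (1 - (-0.142)^2) = 3 / 0.979836 = 3.061737.
  gamma(1) = phi_1 gamma(0) = (-0.142)(3.061737) = -0.434767.
Therefore gamma(1) = -0.4348 (to 4 decimal places).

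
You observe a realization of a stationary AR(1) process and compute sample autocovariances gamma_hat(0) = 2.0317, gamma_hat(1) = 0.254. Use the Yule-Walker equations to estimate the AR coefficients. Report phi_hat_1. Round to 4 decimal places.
\hat\phi_{1} = 0.1250

The Yule-Walker equations for an AR(p) process read, in matrix form,
  Gamma_p phi = r_p,   with   (Gamma_p)_{ij} = gamma(|i - j|),
                       (r_p)_i = gamma(i),   i,j = 1..p.
Substitute the sample gammas (Toeplitz matrix and right-hand side of size 1):
  Gamma_p = [[2.0317]]
  r_p     = [0.254]
With p = 1 this is the single equation gamma(0) phi_1 = gamma(1):
  phi_hat_1 = gamma(1) / gamma(0) = 0.254 / 2.0317 = 0.1250.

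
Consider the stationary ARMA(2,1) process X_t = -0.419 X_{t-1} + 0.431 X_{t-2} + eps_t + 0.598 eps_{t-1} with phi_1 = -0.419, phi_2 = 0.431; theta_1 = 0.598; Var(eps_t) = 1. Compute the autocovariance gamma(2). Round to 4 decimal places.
\gamma(2) = 0.5059

Multiply the model equation by X_{t-k} and take expectations. With theta_0 = psi_0 = 1 and psi_j the MA(infinity) weights, this gives
  gamma(k) - sum_i phi_i gamma(k-i) = c_k,
  c_k = sigma^2 * sum_{j=k..q} theta_j psi_{j-k}   (c_k = 0 for k > q),
using gamma(-m) = gamma(m).
psi-weights needed (psi_j = theta_j + sum_i phi_i psi_{j-i}):
  psi_1 = theta_1 + phi_1 = 0.598 + (-0.419) = 0.179
Right-hand sides:
  c_0 = sigma^2 (1 + theta_1 psi_1) = 1 * (1 + (0.598)(0.179)) = 1 * 1.107042 = 1.107042
  c_1 = sigma^2 theta_1 = 1 * (0.598) = 0.598
  c_2 = 0
Equations for k = 0, 1, 2 (AR order 2, c_2 = 0):
  (E0) gamma(0) = phi_1 gamma(1) + phi_2 gamma(2) + c_0
  (E1) gamma(1) = phi_1 gamma(0) + phi_2 gamma(1) + c_1
  (E2) gamma(2) = phi_1 gamma(1) + phi_2 gamma(0)
From (E1): gamma(1) = A gamma(0) + B with
  A = phi_1 / (1 - phi_2) = -0.419 / 0.569 = -0.73638,   B = c_1 / (1 - phi_2) = 0.598 / 0.569 = 1.050967.
Insert (E2) into (E0): gamma(0) (1 - phi_2^2) = phi_1 (1 + phi_2) gamma(1) + c_0.
  phi_1 (1 + phi_2) = (-0.419)(1.431) = -0.599589,   1 - phi_2^2 = 0.814239.
Replace gamma(1) by A gamma(0) + B and collect gamma(0):
  gamma(0) [0.814239 - (-0.599589)(-0.73638)] = (-0.599589)(1.050967) + 1.107042
  gamma(0) * 0.372714 = 0.476894
  gamma(0) = 0.476894 / 0.372714 = 1.279518.
  gamma(1) = A gamma(0) + B = (-0.73638)(1.279518) + (1.050967) = 0.108756.
  gamma(2) = phi_1 gamma(1) + phi_2 gamma(0) = (-0.419)(0.108756) + (0.431)(1.279518) = 0.505903.
Therefore gamma(2) = 0.5059 (to 4 decimal places).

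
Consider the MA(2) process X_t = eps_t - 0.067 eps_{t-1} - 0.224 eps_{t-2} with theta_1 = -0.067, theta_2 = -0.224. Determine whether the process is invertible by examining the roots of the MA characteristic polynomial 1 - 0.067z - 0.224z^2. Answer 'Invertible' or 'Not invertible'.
\text{Invertible}

The MA(q) characteristic polynomial is P(z) = 1 - 0.067z - 0.224z^2.
Invertibility requires all roots to lie outside the unit circle, i.e. |z| > 1 for every root.
Set 1 + (-0.067) z + (-0.224) z^2 = 0, i.e. a z^2 + b z + c = 0 with a = -0.224, b = -0.067, c = 1.
Discriminant D = b^2 - 4ac = (-0.067)^2 - 4*(-0.224)*1 = 0.004489 - (-0.896) = 0.900489.
D >= 0, so the roots are real: z = (-b +/- sqrt(D)) / (2a) = (0.067 +/- 0.948941) / (-0.448).
  z_1 = (0.067 + 0.948941) / (-0.448) = -2.2677,   |z_1| = 2.2677.
  z_2 = (0.067 - 0.948941) / (-0.448) = 1.9686,   |z_2| = 1.9686.
Moduli of all roots: 2.2677, 1.9686.
All moduli strictly greater than 1? Yes.
Verdict: Invertible.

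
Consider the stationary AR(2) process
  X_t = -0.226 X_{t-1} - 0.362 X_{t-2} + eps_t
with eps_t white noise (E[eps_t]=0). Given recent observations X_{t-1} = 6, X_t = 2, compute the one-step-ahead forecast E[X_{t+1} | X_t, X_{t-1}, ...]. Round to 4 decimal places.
E[X_{t+1} \mid \mathcal F_t] = -2.6240

For an AR(p) model X_t = c + sum_i phi_i X_{t-i} + eps_t, the
one-step-ahead conditional mean is
  E[X_{t+1} | X_t, ...] = c + sum_i phi_i X_{t+1-i}.
Substitute known values:
  E[X_{t+1} | ...] = (-0.226) * (2) + (-0.362) * (6)
                   = -2.6240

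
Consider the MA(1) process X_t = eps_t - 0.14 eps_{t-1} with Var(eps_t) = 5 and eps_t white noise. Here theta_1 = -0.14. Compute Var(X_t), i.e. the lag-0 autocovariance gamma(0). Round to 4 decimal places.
\gamma(0) = 5.0980

For an MA(q) process X_t = eps_t + sum_i theta_i eps_{t-i} with
Var(eps_t) = sigma^2, the variance is
  gamma(0) = sigma^2 * (1 + sum_i theta_i^2).
  sum_i theta_i^2 = (-0.14)^2 = 0.0196.
  gamma(0) = 5 * (1 + 0.0196) = 5 * 1.0196 = 5.098, which rounds to 5.0980.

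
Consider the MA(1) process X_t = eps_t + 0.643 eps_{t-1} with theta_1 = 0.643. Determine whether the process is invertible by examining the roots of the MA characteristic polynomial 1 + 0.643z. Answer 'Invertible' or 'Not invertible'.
\text{Invertible}

The MA(q) characteristic polynomial is P(z) = 1 + 0.643z.
Invertibility requires all roots to lie outside the unit circle, i.e. |z| > 1 for every root.
This is linear in z: 1 + (0.643) z = 0  =>  z = -1/(0.643) = -1.55521,  |z| = 1.55521.
Moduli of all roots: 1.5552.
All moduli strictly greater than 1? Yes.
Verdict: Invertible.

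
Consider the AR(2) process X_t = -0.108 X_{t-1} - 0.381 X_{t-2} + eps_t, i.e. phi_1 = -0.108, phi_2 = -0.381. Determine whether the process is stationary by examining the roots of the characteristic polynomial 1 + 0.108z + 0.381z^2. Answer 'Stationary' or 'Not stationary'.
\text{Stationary}

The AR(p) characteristic polynomial is P(z) = 1 + 0.108z + 0.381z^2.
Stationarity requires all roots to lie outside the unit circle, i.e. |z| > 1 for every root.
Set 1 + (0.108) z + (0.381) z^2 = 0, i.e. a z^2 + b z + c = 0 with a = 0.381, b = 0.108, c = 1.
Discriminant D = b^2 - 4ac = (0.108)^2 - 4*(0.381)*1 = 0.011664 - (1.524) = -1.512336.
D < 0, so the roots are the complex-conjugate pair z = (-b +/- i sqrt(-D)) / (2a) = -0.1417 +/- 1.6139i.
For a conjugate pair |z|^2 = z * conj(z) = (product of roots) = c/a = 1/(0.381) = 2.624672, so |z| = sqrt(2.624672) = 1.6201 for both roots.
Moduli of all roots: 1.6201, 1.6201.
All moduli strictly greater than 1? Yes.
Verdict: Stationary.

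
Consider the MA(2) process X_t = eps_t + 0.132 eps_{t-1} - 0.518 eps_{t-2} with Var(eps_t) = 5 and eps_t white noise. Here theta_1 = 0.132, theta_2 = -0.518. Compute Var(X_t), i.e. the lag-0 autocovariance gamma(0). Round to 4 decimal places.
\gamma(0) = 6.4287

For an MA(q) process X_t = eps_t + sum_i theta_i eps_{t-i} with
Var(eps_t) = sigma^2, the variance is
  gamma(0) = sigma^2 * (1 + sum_i theta_i^2).
  sum_i theta_i^2 = (0.132)^2 + (-0.518)^2 = 0.017424 + 0.268324 = 0.285748.
  gamma(0) = 5 * (1 + 0.285748) = 5 * 1.285748 = 6.42874, which rounds to 6.4287.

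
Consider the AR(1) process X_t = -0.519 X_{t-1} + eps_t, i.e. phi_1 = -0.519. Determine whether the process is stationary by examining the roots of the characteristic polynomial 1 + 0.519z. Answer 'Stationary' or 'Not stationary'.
\text{Stationary}

The AR(p) characteristic polynomial is P(z) = 1 + 0.519z.
Stationarity requires all roots to lie outside the unit circle, i.e. |z| > 1 for every root.
This is linear in z: 1 + (0.519) z = 0  =>  z = -1/(0.519) = -1.926782,  |z| = 1.926782.
Moduli of all roots: 1.9268.
All moduli strictly greater than 1? Yes.
Verdict: Stationary.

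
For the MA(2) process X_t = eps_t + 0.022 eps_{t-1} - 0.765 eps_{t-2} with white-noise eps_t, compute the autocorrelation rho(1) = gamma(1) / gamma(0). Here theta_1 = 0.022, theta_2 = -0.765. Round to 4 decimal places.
\rho(1) = 0.0033

For an MA(q) process with theta_0 = 1, the autocovariance is
  gamma(k) = sigma^2 * sum_{i=0..q-k} theta_i * theta_{i+k},
and rho(k) = gamma(k) / gamma(0). Sigma^2 cancels.
  numerator   = (1)*(0.022) + (0.022)*(-0.765) = 0.00517.
  denominator = (1)^2 + (0.022)^2 + (-0.765)^2 = 1.585709.
  rho(1) = 0.00517 / 1.585709 = 0.0033.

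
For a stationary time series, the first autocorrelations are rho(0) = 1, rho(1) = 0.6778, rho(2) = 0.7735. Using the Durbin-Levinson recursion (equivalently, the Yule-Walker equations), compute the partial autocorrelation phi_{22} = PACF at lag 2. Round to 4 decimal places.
\phi_{22} = 0.5810

The PACF at lag k is phi_{kk}, the last component of the solution
to the Yule-Walker system G_k phi = r_k where
  (G_k)_{ij} = rho(|i - j|), (r_k)_i = rho(i), i,j = 1..k.
Equivalently, Durbin-Levinson gives phi_{kk} iteratively:
  phi_{11} = rho(1)
  phi_{kk} = [rho(k) - sum_{j=1..k-1} phi_{k-1,j} rho(k-j)]
            / [1 - sum_{j=1..k-1} phi_{k-1,j} rho(j)],
  phi_{k,j} = phi_{k-1,j} - phi_{kk} phi_{k-1,k-j},  j = 1..k-1.
Step k = 1:
  phi_11 = rho(1) = 0.6778.
Step k = 2:
  phi_22 = [rho(2) - phi_11 rho(1)] / [1 - phi_11 rho(1)] = [0.7735 - (0.6778)(0.6778)] / [1 - (0.6778)(0.6778)]
         = 0.31408716 / 0.54058716 = 0.581.
Therefore phi_{22} = 0.5810.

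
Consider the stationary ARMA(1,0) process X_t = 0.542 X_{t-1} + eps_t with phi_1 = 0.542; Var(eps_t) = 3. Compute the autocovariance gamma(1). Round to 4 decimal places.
\gamma(1) = 2.3023

Multiply the model equation by X_{t-k} and take expectations. With theta_0 = psi_0 = 1 and psi_j the MA(infinity) weights, this gives
  gamma(k) - sum_i phi_i gamma(k-i) = c_k,
  c_k = sigma^2 * sum_{j=k..q} theta_j psi_{j-k}   (c_k = 0 for k > q),
using gamma(-m) = gamma(m).
Pure AR (q = 0): c_0 = sigma^2 = 3, c_k = 0 for k >= 1.
Equations for k = 0 and k = 1 (AR order 1):
  gamma(0) = phi_1 gamma(1) + c_0
  gamma(1) = phi_1 gamma(0) + c_1
Substituting the second into the first: gamma(0) (1 - phi_1^2) = c_0 + phi_1 c_1, so
  gamma(0) = c_0 / (1 - phi_1^2) = 3 / (1 - (0.542)^2) = 3 / 0.706236 = 4.247872.
  gamma(1) = phi_1 gamma(0) = (0.542)(4.247872) = 2.302347.
Therefore gamma(1) = 2.3023 (to 4 decimal places).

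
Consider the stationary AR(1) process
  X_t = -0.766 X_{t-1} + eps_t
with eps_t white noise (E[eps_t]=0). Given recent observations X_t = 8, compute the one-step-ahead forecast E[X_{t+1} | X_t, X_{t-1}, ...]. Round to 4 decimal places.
E[X_{t+1} \mid \mathcal F_t] = -6.1280

For an AR(p) model X_t = c + sum_i phi_i X_{t-i} + eps_t, the
one-step-ahead conditional mean is
  E[X_{t+1} | X_t, ...] = c + sum_i phi_i X_{t+1-i}.
Substitute known values:
  E[X_{t+1} | ...] = (-0.766) * (8)
                   = -6.1280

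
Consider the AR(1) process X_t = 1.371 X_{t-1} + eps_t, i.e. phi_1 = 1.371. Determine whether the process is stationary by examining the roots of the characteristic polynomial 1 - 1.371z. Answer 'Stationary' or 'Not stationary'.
\text{Not stationary}

The AR(p) characteristic polynomial is P(z) = 1 - 1.371z.
Stationarity requires all roots to lie outside the unit circle, i.e. |z| > 1 for every root.
This is linear in z: 1 + (-1.371) z = 0  =>  z = -1/(-1.371) = 0.729395,  |z| = 0.729395.
Moduli of all roots: 0.7294.
All moduli strictly greater than 1? No.
Verdict: Not stationary.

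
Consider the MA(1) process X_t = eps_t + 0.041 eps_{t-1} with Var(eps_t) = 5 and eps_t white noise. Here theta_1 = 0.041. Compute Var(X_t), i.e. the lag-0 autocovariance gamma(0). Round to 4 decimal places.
\gamma(0) = 5.0084

For an MA(q) process X_t = eps_t + sum_i theta_i eps_{t-i} with
Var(eps_t) = sigma^2, the variance is
  gamma(0) = sigma^2 * (1 + sum_i theta_i^2).
  sum_i theta_i^2 = (0.041)^2 = 0.001681.
  gamma(0) = 5 * (1 + 0.001681) = 5 * 1.001681 = 5.008405, which rounds to 5.0084.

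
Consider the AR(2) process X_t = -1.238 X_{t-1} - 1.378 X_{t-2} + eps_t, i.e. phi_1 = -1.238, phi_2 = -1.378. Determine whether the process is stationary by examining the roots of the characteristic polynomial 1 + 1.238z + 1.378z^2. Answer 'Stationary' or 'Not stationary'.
\text{Not stationary}

The AR(p) characteristic polynomial is P(z) = 1 + 1.238z + 1.378z^2.
Stationarity requires all roots to lie outside the unit circle, i.e. |z| > 1 for every root.
Set 1 + (1.238) z + (1.378) z^2 = 0, i.e. a z^2 + b z + c = 0 with a = 1.378, b = 1.238, c = 1.
Discriminant D = b^2 - 4ac = (1.238)^2 - 4*(1.378)*1 = 1.532644 - (5.512) = -3.979356.
D < 0, so the roots are the complex-conjugate pair z = (-b +/- i sqrt(-D)) / (2a) = -0.4492 +/- 0.7238i.
For a conjugate pair |z|^2 = z * conj(z) = (product of roots) = c/a = 1/(1.378) = 0.725689, so |z| = sqrt(0.725689) = 0.8519 for both roots.
Moduli of all roots: 0.8519, 0.8519.
All moduli strictly greater than 1? No.
Verdict: Not stationary.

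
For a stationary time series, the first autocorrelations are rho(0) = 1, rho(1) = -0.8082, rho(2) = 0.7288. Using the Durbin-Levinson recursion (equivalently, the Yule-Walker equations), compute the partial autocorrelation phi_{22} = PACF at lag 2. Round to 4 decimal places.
\phi_{22} = 0.2180

The PACF at lag k is phi_{kk}, the last component of the solution
to the Yule-Walker system G_k phi = r_k where
  (G_k)_{ij} = rho(|i - j|), (r_k)_i = rho(i), i,j = 1..k.
Equivalently, Durbin-Levinson gives phi_{kk} iteratively:
  phi_{11} = rho(1)
  phi_{kk} = [rho(k) - sum_{j=1..k-1} phi_{k-1,j} rho(k-j)]
            / [1 - sum_{j=1..k-1} phi_{k-1,j} rho(j)],
  phi_{k,j} = phi_{k-1,j} - phi_{kk} phi_{k-1,k-j},  j = 1..k-1.
Step k = 1:
  phi_11 = rho(1) = -0.8082.
Step k = 2:
  phi_22 = [rho(2) - phi_11 rho(1)] / [1 - phi_11 rho(1)] = [0.7288 - (-0.8082)(-0.8082)] / [1 - (-0.8082)(-0.8082)]
         = 0.07561276 / 0.34681276 = 0.218.
Therefore phi_{22} = 0.2180.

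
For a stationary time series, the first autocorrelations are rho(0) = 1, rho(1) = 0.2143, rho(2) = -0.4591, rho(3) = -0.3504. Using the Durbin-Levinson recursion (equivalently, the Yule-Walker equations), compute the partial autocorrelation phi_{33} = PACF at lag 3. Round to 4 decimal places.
\phi_{33} = -0.1260

The PACF at lag k is phi_{kk}, the last component of the solution
to the Yule-Walker system G_k phi = r_k where
  (G_k)_{ij} = rho(|i - j|), (r_k)_i = rho(i), i,j = 1..k.
Equivalently, Durbin-Levinson gives phi_{kk} iteratively:
  phi_{11} = rho(1)
  phi_{kk} = [rho(k) - sum_{j=1..k-1} phi_{k-1,j} rho(k-j)]
            / [1 - sum_{j=1..k-1} phi_{k-1,j} rho(j)],
  phi_{k,j} = phi_{k-1,j} - phi_{kk} phi_{k-1,k-j},  j = 1..k-1.
Step k = 1:
  phi_11 = rho(1) = 0.2143.
Step k = 2:
  phi_22 = [rho(2) - phi_11 rho(1)] / [1 - phi_11 rho(1)] = [-0.4591 - (0.2143)(0.2143)] / [1 - (0.2143)(0.2143)]
         = -0.50502449 / 0.95407551 = -0.529334.
  Update: phi_21 = phi_11 - phi_22 phi_11 = 0.2143 - (-0.529334)(0.2143) = 0.327736.
Step k = 3:
  phi_33 = [rho(3) - phi_21 rho(2) - phi_22 rho(1)] / [1 - phi_21 rho(1) - phi_22 rho(2)]
    numerator   = -0.3504 - (0.327736)(-0.4591) - (-0.529334)(0.2143) = -0.08650004
    denominator = 1 - (0.327736)(0.2143) - (-0.529334)(-0.4591) = 0.68674894
  phi_33 = -0.08650004 / 0.68674894 = -0.126.
Therefore phi_{33} = -0.1260.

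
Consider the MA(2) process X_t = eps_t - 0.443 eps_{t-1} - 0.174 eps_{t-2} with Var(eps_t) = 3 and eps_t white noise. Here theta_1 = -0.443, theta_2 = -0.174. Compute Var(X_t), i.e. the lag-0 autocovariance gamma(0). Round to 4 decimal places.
\gamma(0) = 3.6796

For an MA(q) process X_t = eps_t + sum_i theta_i eps_{t-i} with
Var(eps_t) = sigma^2, the variance is
  gamma(0) = sigma^2 * (1 + sum_i theta_i^2).
  sum_i theta_i^2 = (-0.443)^2 + (-0.174)^2 = 0.196249 + 0.030276 = 0.226525.
  gamma(0) = 3 * (1 + 0.226525) = 3 * 1.226525 = 3.679575, which rounds to 3.6796.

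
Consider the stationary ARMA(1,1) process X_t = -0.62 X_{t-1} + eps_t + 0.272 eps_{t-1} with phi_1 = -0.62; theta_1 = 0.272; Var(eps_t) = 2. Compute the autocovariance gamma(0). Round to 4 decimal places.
\gamma(0) = 2.3935

Multiply the model equation by X_{t-k} and take expectations. With theta_0 = psi_0 = 1 and psi_j the MA(infinity) weights, this gives
  gamma(k) - sum_i phi_i gamma(k-i) = c_k,
  c_k = sigma^2 * sum_{j=k..q} theta_j psi_{j-k}   (c_k = 0 for k > q),
using gamma(-m) = gamma(m).
psi-weights needed (psi_j = theta_j + sum_i phi_i psi_{j-i}):
  psi_1 = theta_1 + phi_1 = 0.272 + (-0.62) = -0.348
Right-hand sides:
  c_0 = sigma^2 (1 + theta_1 psi_1) = 2 * (1 + (0.272)(-0.348)) = 2 * 0.905344 = 1.810688
  c_1 = sigma^2 theta_1 = 2 * (0.272) = 0.544
  c_2 = 0
Equations for k = 0 and k = 1 (AR order 1):
  gamma(0) = phi_1 gamma(1) + c_0
  gamma(1) = phi_1 gamma(0) + c_1
Substituting the second into the first: gamma(0) (1 - phi_1^2) = c_0 + phi_1 c_1, so
  gamma(0) = (c_0 + phi_1 c_1) / (1 - phi_1^2) = (1.810688 + (-0.62)(0.544)) / (1 - (-0.62)^2) = 1.473408 / 0.6156 = 2.39345.
Therefore gamma(0) = 2.3935 (to 4 decimal places).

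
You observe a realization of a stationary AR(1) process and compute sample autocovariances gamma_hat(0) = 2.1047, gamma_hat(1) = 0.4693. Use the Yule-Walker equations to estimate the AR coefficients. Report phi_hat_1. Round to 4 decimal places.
\hat\phi_{1} = 0.2230

The Yule-Walker equations for an AR(p) process read, in matrix form,
  Gamma_p phi = r_p,   with   (Gamma_p)_{ij} = gamma(|i - j|),
                       (r_p)_i = gamma(i),   i,j = 1..p.
Substitute the sample gammas (Toeplitz matrix and right-hand side of size 1):
  Gamma_p = [[2.1047]]
  r_p     = [0.4693]
With p = 1 this is the single equation gamma(0) phi_1 = gamma(1):
  phi_hat_1 = gamma(1) / gamma(0) = 0.4693 / 2.1047 = 0.2230.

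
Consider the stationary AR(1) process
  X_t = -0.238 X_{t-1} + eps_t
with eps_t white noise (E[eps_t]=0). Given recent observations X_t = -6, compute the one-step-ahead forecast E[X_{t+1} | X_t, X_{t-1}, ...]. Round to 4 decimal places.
E[X_{t+1} \mid \mathcal F_t] = 1.4280

For an AR(p) model X_t = c + sum_i phi_i X_{t-i} + eps_t, the
one-step-ahead conditional mean is
  E[X_{t+1} | X_t, ...] = c + sum_i phi_i X_{t+1-i}.
Substitute known values:
  E[X_{t+1} | ...] = (-0.238) * (-6)
                   = 1.4280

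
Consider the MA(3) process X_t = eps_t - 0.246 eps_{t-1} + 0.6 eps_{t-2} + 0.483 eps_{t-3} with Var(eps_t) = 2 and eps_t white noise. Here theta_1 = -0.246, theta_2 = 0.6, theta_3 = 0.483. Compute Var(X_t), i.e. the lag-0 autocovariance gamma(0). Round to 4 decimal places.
\gamma(0) = 3.3076

For an MA(q) process X_t = eps_t + sum_i theta_i eps_{t-i} with
Var(eps_t) = sigma^2, the variance is
  gamma(0) = sigma^2 * (1 + sum_i theta_i^2).
  sum_i theta_i^2 = (-0.246)^2 + (0.6)^2 + (0.483)^2 = 0.060516 + 0.36 + 0.233289 = 0.653805.
  gamma(0) = 2 * (1 + 0.653805) = 2 * 1.653805 = 3.30761, which rounds to 3.3076.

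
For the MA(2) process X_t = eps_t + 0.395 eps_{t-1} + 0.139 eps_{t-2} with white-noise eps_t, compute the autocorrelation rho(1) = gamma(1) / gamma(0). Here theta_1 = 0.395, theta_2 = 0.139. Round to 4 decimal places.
\rho(1) = 0.3828

For an MA(q) process with theta_0 = 1, the autocovariance is
  gamma(k) = sigma^2 * sum_{i=0..q-k} theta_i * theta_{i+k},
and rho(k) = gamma(k) / gamma(0). Sigma^2 cancels.
  numerator   = (1)*(0.395) + (0.395)*(0.139) = 0.449905.
  denominator = (1)^2 + (0.395)^2 + (0.139)^2 = 1.175346.
  rho(1) = 0.449905 / 1.175346 = 0.3828.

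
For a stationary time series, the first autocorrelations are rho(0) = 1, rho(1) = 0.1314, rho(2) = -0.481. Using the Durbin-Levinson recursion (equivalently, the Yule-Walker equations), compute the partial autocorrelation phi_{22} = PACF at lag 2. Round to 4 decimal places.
\phi_{22} = -0.5070

The PACF at lag k is phi_{kk}, the last component of the solution
to the Yule-Walker system G_k phi = r_k where
  (G_k)_{ij} = rho(|i - j|), (r_k)_i = rho(i), i,j = 1..k.
Equivalently, Durbin-Levinson gives phi_{kk} iteratively:
  phi_{11} = rho(1)
  phi_{kk} = [rho(k) - sum_{j=1..k-1} phi_{k-1,j} rho(k-j)]
            / [1 - sum_{j=1..k-1} phi_{k-1,j} rho(j)],
  phi_{k,j} = phi_{k-1,j} - phi_{kk} phi_{k-1,k-j},  j = 1..k-1.
Step k = 1:
  phi_11 = rho(1) = 0.1314.
Step k = 2:
  phi_22 = [rho(2) - phi_11 rho(1)] / [1 - phi_11 rho(1)] = [-0.481 - (0.1314)(0.1314)] / [1 - (0.1314)(0.1314)]
         = -0.49826596 / 0.98273404 = -0.507.
Therefore phi_{22} = -0.5070.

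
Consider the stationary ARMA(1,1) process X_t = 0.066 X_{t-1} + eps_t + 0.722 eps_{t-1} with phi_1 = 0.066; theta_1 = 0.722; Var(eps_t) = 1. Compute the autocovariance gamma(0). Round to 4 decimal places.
\gamma(0) = 1.6237

Multiply the model equation by X_{t-k} and take expectations. With theta_0 = psi_0 = 1 and psi_j the MA(infinity) weights, this gives
  gamma(k) - sum_i phi_i gamma(k-i) = c_k,
  c_k = sigma^2 * sum_{j=k..q} theta_j psi_{j-k}   (c_k = 0 for k > q),
using gamma(-m) = gamma(m).
psi-weights needed (psi_j = theta_j + sum_i phi_i psi_{j-i}):
  psi_1 = theta_1 + phi_1 = 0.722 + (0.066) = 0.788
Right-hand sides:
  c_0 = sigma^2 (1 + theta_1 psi_1) = 1 * (1 + (0.722)(0.788)) = 1 * 1.568936 = 1.568936
  c_1 = sigma^2 theta_1 = 1 * (0.722) = 0.722
  c_2 = 0
Equations for k = 0 and k = 1 (AR order 1):
  gamma(0) = phi_1 gamma(1) + c_0
  gamma(1) = phi_1 gamma(0) + c_1
Substituting the second into the first: gamma(0) (1 - phi_1^2) = c_0 + phi_1 c_1, so
  gamma(0) = (c_0 + phi_1 c_1) / (1 - phi_1^2) = (1.568936 + (0.066)(0.722)) / (1 - (0.066)^2) = 1.616588 / 0.995644 = 1.623661.
Therefore gamma(0) = 1.6237 (to 4 decimal places).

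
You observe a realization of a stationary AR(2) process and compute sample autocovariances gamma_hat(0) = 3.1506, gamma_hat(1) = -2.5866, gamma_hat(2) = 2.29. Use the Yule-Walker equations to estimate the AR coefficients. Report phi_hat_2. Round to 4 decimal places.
\hat\phi_{2} = 0.1621

The Yule-Walker equations for an AR(p) process read, in matrix form,
  Gamma_p phi = r_p,   with   (Gamma_p)_{ij} = gamma(|i - j|),
                       (r_p)_i = gamma(i),   i,j = 1..p.
Substitute the sample gammas (Toeplitz matrix and right-hand side of size 2):
  Gamma_p = [[3.1506, -2.5866], [-2.5866, 3.1506]]
  r_p     = [-2.5866, 2.29]
Written out:
  3.1506 phi_1 - 2.5866 phi_2 = -2.5866
  -2.5866 phi_1 + 3.1506 phi_2 = 2.29
Solve by Cramer's rule:
  det = gamma(0)^2 - gamma(1)^2 = (3.1506)^2 - (-2.5866)^2 = 9.92628036 - 6.69049956 = 3.2357808
  phi_hat_1 = [gamma(1) gamma(0) - gamma(1) gamma(2)] / det = [(-2.5866)(3.1506) - (-2.5866)(2.29)] / 3.2357808 = -2.22602796 / 3.2357808 = -0.6879
  phi_hat_2 = [gamma(0) gamma(2) - gamma(1)^2] / det = [(3.1506)(2.29) - (-2.5866)^2] / 3.2357808 = 0.52437444 / 3.2357808 = 0.1621
So phi_hat = [-0.6879, 0.1621].
Therefore phi_hat_2 = 0.1621.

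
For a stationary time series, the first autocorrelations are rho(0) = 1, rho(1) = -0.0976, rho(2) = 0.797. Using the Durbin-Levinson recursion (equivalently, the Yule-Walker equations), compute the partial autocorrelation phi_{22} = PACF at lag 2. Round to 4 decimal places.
\phi_{22} = 0.7950

The PACF at lag k is phi_{kk}, the last component of the solution
to the Yule-Walker system G_k phi = r_k where
  (G_k)_{ij} = rho(|i - j|), (r_k)_i = rho(i), i,j = 1..k.
Equivalently, Durbin-Levinson gives phi_{kk} iteratively:
  phi_{11} = rho(1)
  phi_{kk} = [rho(k) - sum_{j=1..k-1} phi_{k-1,j} rho(k-j)]
            / [1 - sum_{j=1..k-1} phi_{k-1,j} rho(j)],
  phi_{k,j} = phi_{k-1,j} - phi_{kk} phi_{k-1,k-j},  j = 1..k-1.
Step k = 1:
  phi_11 = rho(1) = -0.0976.
Step k = 2:
  phi_22 = [rho(2) - phi_11 rho(1)] / [1 - phi_11 rho(1)] = [0.797 - (-0.0976)(-0.0976)] / [1 - (-0.0976)(-0.0976)]
         = 0.78747424 / 0.99047424 = 0.795.
Therefore phi_{22} = 0.7950.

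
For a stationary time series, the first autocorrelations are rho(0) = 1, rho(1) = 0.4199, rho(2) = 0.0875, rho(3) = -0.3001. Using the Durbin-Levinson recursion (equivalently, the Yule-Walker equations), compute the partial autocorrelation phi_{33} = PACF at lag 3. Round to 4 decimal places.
\phi_{33} = -0.3630

The PACF at lag k is phi_{kk}, the last component of the solution
to the Yule-Walker system G_k phi = r_k where
  (G_k)_{ij} = rho(|i - j|), (r_k)_i = rho(i), i,j = 1..k.
Equivalently, Durbin-Levinson gives phi_{kk} iteratively:
  phi_{11} = rho(1)
  phi_{kk} = [rho(k) - sum_{j=1..k-1} phi_{k-1,j} rho(k-j)]
            / [1 - sum_{j=1..k-1} phi_{k-1,j} rho(j)],
  phi_{k,j} = phi_{k-1,j} - phi_{kk} phi_{k-1,k-j},  j = 1..k-1.
Step k = 1:
  phi_11 = rho(1) = 0.4199.
Step k = 2:
  phi_22 = [rho(2) - phi_11 rho(1)] / [1 - phi_11 rho(1)] = [0.0875 - (0.4199)(0.4199)] / [1 - (0.4199)(0.4199)]
         = -0.08881601 / 0.82368399 = -0.107828.
  Update: phi_21 = phi_11 - phi_22 phi_11 = 0.4199 - (-0.107828)(0.4199) = 0.465177.
Step k = 3:
  phi_33 = [rho(3) - phi_21 rho(2) - phi_22 rho(1)] / [1 - phi_21 rho(1) - phi_22 rho(2)]
    numerator   = -0.3001 - (0.465177)(0.0875) - (-0.107828)(0.4199) = -0.2955261
    denominator = 1 - (0.465177)(0.4199) - (-0.107828)(0.0875) = 0.81410716
  phi_33 = -0.2955261 / 0.81410716 = -0.363.
Therefore phi_{33} = -0.3630.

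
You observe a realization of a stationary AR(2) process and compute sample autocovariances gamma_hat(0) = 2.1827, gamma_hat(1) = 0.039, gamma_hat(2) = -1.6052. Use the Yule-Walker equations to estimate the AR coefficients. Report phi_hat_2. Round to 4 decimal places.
\hat\phi_{2} = -0.7360

The Yule-Walker equations for an AR(p) process read, in matrix form,
  Gamma_p phi = r_p,   with   (Gamma_p)_{ij} = gamma(|i - j|),
                       (r_p)_i = gamma(i),   i,j = 1..p.
Substitute the sample gammas (Toeplitz matrix and right-hand side of size 2):
  Gamma_p = [[2.1827, 0.039], [0.039, 2.1827]]
  r_p     = [0.039, -1.6052]
Written out:
  2.1827 phi_1 + 0.039 phi_2 = 0.039
  0.039 phi_1 + 2.1827 phi_2 = -1.6052
Solve by Cramer's rule:
  det = gamma(0)^2 - gamma(1)^2 = (2.1827)^2 - (0.039)^2 = 4.76417929 - 0.001521 = 4.76265829
  phi_hat_1 = [gamma(1) gamma(0) - gamma(1) gamma(2)] / det = [(0.039)(2.1827) - (0.039)(-1.6052)] / 4.76265829 = 0.1477281 / 4.76265829 = 0.031
  phi_hat_2 = [gamma(0) gamma(2) - gamma(1)^2] / det = [(2.1827)(-1.6052) - (0.039)^2] / 4.76265829 = -3.50519104 / 4.76265829 = -0.736
So phi_hat = [0.0310, -0.7360].
Therefore phi_hat_2 = -0.7360.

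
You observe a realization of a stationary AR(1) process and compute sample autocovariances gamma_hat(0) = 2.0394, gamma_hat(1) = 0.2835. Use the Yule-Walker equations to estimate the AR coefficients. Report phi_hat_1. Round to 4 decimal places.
\hat\phi_{1} = 0.1390

The Yule-Walker equations for an AR(p) process read, in matrix form,
  Gamma_p phi = r_p,   with   (Gamma_p)_{ij} = gamma(|i - j|),
                       (r_p)_i = gamma(i),   i,j = 1..p.
Substitute the sample gammas (Toeplitz matrix and right-hand side of size 1):
  Gamma_p = [[2.0394]]
  r_p     = [0.2835]
With p = 1 this is the single equation gamma(0) phi_1 = gamma(1):
  phi_hat_1 = gamma(1) / gamma(0) = 0.2835 / 2.0394 = 0.1390.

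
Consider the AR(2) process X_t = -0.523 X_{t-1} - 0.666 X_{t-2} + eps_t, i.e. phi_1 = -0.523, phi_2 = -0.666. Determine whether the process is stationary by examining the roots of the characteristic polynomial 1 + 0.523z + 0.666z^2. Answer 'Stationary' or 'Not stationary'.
\text{Stationary}

The AR(p) characteristic polynomial is P(z) = 1 + 0.523z + 0.666z^2.
Stationarity requires all roots to lie outside the unit circle, i.e. |z| > 1 for every root.
Set 1 + (0.523) z + (0.666) z^2 = 0, i.e. a z^2 + b z + c = 0 with a = 0.666, b = 0.523, c = 1.
Discriminant D = b^2 - 4ac = (0.523)^2 - 4*(0.666)*1 = 0.273529 - (2.664) = -2.390471.
D < 0, so the roots are the complex-conjugate pair z = (-b +/- i sqrt(-D)) / (2a) = -0.3926 +/- 1.1607i.
For a conjugate pair |z|^2 = z * conj(z) = (product of roots) = c/a = 1/(0.666) = 1.501502, so |z| = sqrt(1.501502) = 1.2254 for both roots.
Moduli of all roots: 1.2254, 1.2254.
All moduli strictly greater than 1? Yes.
Verdict: Stationary.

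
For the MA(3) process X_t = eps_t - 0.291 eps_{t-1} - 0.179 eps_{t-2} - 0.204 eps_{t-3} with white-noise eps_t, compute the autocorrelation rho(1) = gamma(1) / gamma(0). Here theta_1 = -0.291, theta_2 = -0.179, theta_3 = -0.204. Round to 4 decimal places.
\rho(1) = -0.1747

For an MA(q) process with theta_0 = 1, the autocovariance is
  gamma(k) = sigma^2 * sum_{i=0..q-k} theta_i * theta_{i+k},
and rho(k) = gamma(k) / gamma(0). Sigma^2 cancels.
  numerator   = (1)*(-0.291) + (-0.291)*(-0.179) + (-0.179)*(-0.204) = -0.202395.
  denominator = (1)^2 + (-0.291)^2 + (-0.179)^2 + (-0.204)^2 = 1.158338.
  rho(1) = -0.202395 / 1.158338 = -0.1747.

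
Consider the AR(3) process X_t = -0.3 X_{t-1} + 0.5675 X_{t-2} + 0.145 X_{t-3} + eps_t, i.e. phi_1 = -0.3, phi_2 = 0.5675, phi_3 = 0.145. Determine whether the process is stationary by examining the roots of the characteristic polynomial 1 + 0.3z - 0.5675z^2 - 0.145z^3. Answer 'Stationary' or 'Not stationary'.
\text{Stationary}

The AR(p) characteristic polynomial is P(z) = 1 + 0.3z - 0.5675z^2 - 0.145z^3.
Stationarity requires all roots to lie outside the unit circle, i.e. |z| > 1 for every root.
Degree 3: look for a simple real root z0 first, then factor out (1 - z/z0) and solve the remaining quadratic.
Testing z0 = -4: P(-4) = 1 + (0.3)(-4) + (-0.5675)(-4)^2 + (-0.145)(-4)^3
  = 1 + (-1.2) + (-9.08) + (9.28) = 0.  So z_0 = -4 is a root, |z_0| = 4.
Divide out the factor (1 + 0.25 z) = (1 - z/z0) (since 1/z0 = -0.25):
  P(z) = (1 + 0.25 z)(1 + (0.05) z + (-0.58) z^2)
  [check: z-coef 0.05 - (-0.25) = 0.3; z^2-coef -0.58 - (-0.25)(0.05) = -0.5675; z^3-coef -(-0.25)(-0.58) = -0.145.]
Remaining roots from the quadratic factor 1 + (0.05) z + (-0.58) z^2:
  Set 1 + (0.05) z + (-0.58) z^2 = 0, i.e. a z^2 + b z + c = 0 with a = -0.58, b = 0.05, c = 1.
  Discriminant D = b^2 - 4ac = (0.05)^2 - 4*(-0.58)*1 = 0.0025 - (-2.32) = 2.3225.
  D >= 0, so the roots are real: z = (-b +/- sqrt(D)) / (2a) = (-0.05 +/- 1.523975) / (-1.16).
    z_1 = (-0.05 + 1.523975) / (-1.16) = -1.2707,   |z_1| = 1.2707.
    z_2 = (-0.05 - 1.523975) / (-1.16) = 1.3569,   |z_2| = 1.3569.
Moduli of all roots: 4.0000, 1.2707, 1.3569.
All moduli strictly greater than 1? Yes.
Verdict: Stationary.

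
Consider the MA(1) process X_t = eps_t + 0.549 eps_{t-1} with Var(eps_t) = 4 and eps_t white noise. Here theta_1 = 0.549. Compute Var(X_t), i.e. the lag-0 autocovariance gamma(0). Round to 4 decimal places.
\gamma(0) = 5.2056

For an MA(q) process X_t = eps_t + sum_i theta_i eps_{t-i} with
Var(eps_t) = sigma^2, the variance is
  gamma(0) = sigma^2 * (1 + sum_i theta_i^2).
  sum_i theta_i^2 = (0.549)^2 = 0.301401.
  gamma(0) = 4 * (1 + 0.301401) = 4 * 1.301401 = 5.205604, which rounds to 5.2056.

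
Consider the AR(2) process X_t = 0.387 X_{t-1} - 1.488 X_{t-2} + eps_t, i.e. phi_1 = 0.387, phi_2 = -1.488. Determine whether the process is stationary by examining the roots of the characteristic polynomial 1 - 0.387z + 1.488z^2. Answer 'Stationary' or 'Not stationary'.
\text{Not stationary}

The AR(p) characteristic polynomial is P(z) = 1 - 0.387z + 1.488z^2.
Stationarity requires all roots to lie outside the unit circle, i.e. |z| > 1 for every root.
Set 1 + (-0.387) z + (1.488) z^2 = 0, i.e. a z^2 + b z + c = 0 with a = 1.488, b = -0.387, c = 1.
Discriminant D = b^2 - 4ac = (-0.387)^2 - 4*(1.488)*1 = 0.149769 - (5.952) = -5.802231.
D < 0, so the roots are the complex-conjugate pair z = (-b +/- i sqrt(-D)) / (2a) = 0.13 +/- 0.8094i.
For a conjugate pair |z|^2 = z * conj(z) = (product of roots) = c/a = 1/(1.488) = 0.672043, so |z| = sqrt(0.672043) = 0.8198 for both roots.
Moduli of all roots: 0.8198, 0.8198.
All moduli strictly greater than 1? No.
Verdict: Not stationary.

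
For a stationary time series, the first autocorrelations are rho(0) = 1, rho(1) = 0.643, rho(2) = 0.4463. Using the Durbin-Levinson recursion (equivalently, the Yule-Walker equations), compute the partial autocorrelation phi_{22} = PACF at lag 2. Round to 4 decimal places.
\phi_{22} = 0.0560

The PACF at lag k is phi_{kk}, the last component of the solution
to the Yule-Walker system G_k phi = r_k where
  (G_k)_{ij} = rho(|i - j|), (r_k)_i = rho(i), i,j = 1..k.
Equivalently, Durbin-Levinson gives phi_{kk} iteratively:
  phi_{11} = rho(1)
  phi_{kk} = [rho(k) - sum_{j=1..k-1} phi_{k-1,j} rho(k-j)]
            / [1 - sum_{j=1..k-1} phi_{k-1,j} rho(j)],
  phi_{k,j} = phi_{k-1,j} - phi_{kk} phi_{k-1,k-j},  j = 1..k-1.
Step k = 1:
  phi_11 = rho(1) = 0.643.
Step k = 2:
  phi_22 = [rho(2) - phi_11 rho(1)] / [1 - phi_11 rho(1)] = [0.4463 - (0.643)(0.643)] / [1 - (0.643)(0.643)]
         = 0.032851 / 0.586551 = 0.056.
Therefore phi_{22} = 0.0560.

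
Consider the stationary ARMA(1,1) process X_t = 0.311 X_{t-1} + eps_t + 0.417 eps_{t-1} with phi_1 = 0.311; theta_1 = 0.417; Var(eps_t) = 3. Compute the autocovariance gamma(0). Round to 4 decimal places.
\gamma(0) = 4.7602

Multiply the model equation by X_{t-k} and take expectations. With theta_0 = psi_0 = 1 and psi_j the MA(infinity) weights, this gives
  gamma(k) - sum_i phi_i gamma(k-i) = c_k,
  c_k = sigma^2 * sum_{j=k..q} theta_j psi_{j-k}   (c_k = 0 for k > q),
using gamma(-m) = gamma(m).
psi-weights needed (psi_j = theta_j + sum_i phi_i psi_{j-i}):
  psi_1 = theta_1 + phi_1 = 0.417 + (0.311) = 0.728
Right-hand sides:
  c_0 = sigma^2 (1 + theta_1 psi_1) = 3 * (1 + (0.417)(0.728)) = 3 * 1.303576 = 3.910728
  c_1 = sigma^2 theta_1 = 3 * (0.417) = 1.251
  c_2 = 0
Equations for k = 0 and k = 1 (AR order 1):
  gamma(0) = phi_1 gamma(1) + c_0
  gamma(1) = phi_1 gamma(0) + c_1
Substituting the second into the first: gamma(0) (1 - phi_1^2) = c_0 + phi_1 c_1, so
  gamma(0) = (c_0 + phi_1 c_1) / (1 - phi_1^2) = (3.910728 + (0.311)(1.251)) / (1 - (0.311)^2) = 4.299789 / 0.903279 = 4.7602.
Therefore gamma(0) = 4.7602 (to 4 decimal places).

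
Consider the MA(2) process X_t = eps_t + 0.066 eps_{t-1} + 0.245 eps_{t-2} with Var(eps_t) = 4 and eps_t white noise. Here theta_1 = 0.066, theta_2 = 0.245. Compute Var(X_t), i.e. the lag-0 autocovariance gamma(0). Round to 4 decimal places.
\gamma(0) = 4.2575

For an MA(q) process X_t = eps_t + sum_i theta_i eps_{t-i} with
Var(eps_t) = sigma^2, the variance is
  gamma(0) = sigma^2 * (1 + sum_i theta_i^2).
  sum_i theta_i^2 = (0.066)^2 + (0.245)^2 = 0.004356 + 0.060025 = 0.064381.
  gamma(0) = 4 * (1 + 0.064381) = 4 * 1.064381 = 4.257524, which rounds to 4.2575.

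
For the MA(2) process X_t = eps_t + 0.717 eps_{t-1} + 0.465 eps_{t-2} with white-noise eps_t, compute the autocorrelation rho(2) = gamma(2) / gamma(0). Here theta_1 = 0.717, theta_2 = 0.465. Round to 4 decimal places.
\rho(2) = 0.2687

For an MA(q) process with theta_0 = 1, the autocovariance is
  gamma(k) = sigma^2 * sum_{i=0..q-k} theta_i * theta_{i+k},
and rho(k) = gamma(k) / gamma(0). Sigma^2 cancels.
  numerator   = (1)*(0.465) = 0.465.
  denominator = (1)^2 + (0.717)^2 + (0.465)^2 = 1.730314.
  rho(2) = 0.465 / 1.730314 = 0.2687.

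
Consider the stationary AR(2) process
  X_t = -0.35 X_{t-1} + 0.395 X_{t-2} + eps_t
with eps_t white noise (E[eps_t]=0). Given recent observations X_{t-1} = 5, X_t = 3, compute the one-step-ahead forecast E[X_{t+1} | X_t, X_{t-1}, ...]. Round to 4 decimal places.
E[X_{t+1} \mid \mathcal F_t] = 0.9250

For an AR(p) model X_t = c + sum_i phi_i X_{t-i} + eps_t, the
one-step-ahead conditional mean is
  E[X_{t+1} | X_t, ...] = c + sum_i phi_i X_{t+1-i}.
Substitute known values:
  E[X_{t+1} | ...] = (-0.35) * (3) + (0.395) * (5)
                   = 0.9250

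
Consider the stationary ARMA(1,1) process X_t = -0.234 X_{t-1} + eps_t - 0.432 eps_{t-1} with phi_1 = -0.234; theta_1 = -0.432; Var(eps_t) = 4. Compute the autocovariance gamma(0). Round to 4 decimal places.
\gamma(0) = 5.8770

Multiply the model equation by X_{t-k} and take expectations. With theta_0 = psi_0 = 1 and psi_j the MA(infinity) weights, this gives
  gamma(k) - sum_i phi_i gamma(k-i) = c_k,
  c_k = sigma^2 * sum_{j=k..q} theta_j psi_{j-k}   (c_k = 0 for k > q),
using gamma(-m) = gamma(m).
psi-weights needed (psi_j = theta_j + sum_i phi_i psi_{j-i}):
  psi_1 = theta_1 + phi_1 = -0.432 + (-0.234) = -0.666
Right-hand sides:
  c_0 = sigma^2 (1 + theta_1 psi_1) = 4 * (1 + (-0.432)(-0.666)) = 4 * 1.287712 = 5.150848
  c_1 = sigma^2 theta_1 = 4 * (-0.432) = -1.728
  c_2 = 0
Equations for k = 0 and k = 1 (AR order 1):
  gamma(0) = phi_1 gamma(1) + c_0
  gamma(1) = phi_1 gamma(0) + c_1
Substituting the second into the first: gamma(0) (1 - phi_1^2) = c_0 + phi_1 c_1, so
  gamma(0) = (c_0 + phi_1 c_1) / (1 - phi_1^2) = (5.150848 + (-0.234)(-1.728)) / (1 - (-0.234)^2) = 5.5552 / 0.945244 = 5.877001.
Therefore gamma(0) = 5.8770 (to 4 decimal places).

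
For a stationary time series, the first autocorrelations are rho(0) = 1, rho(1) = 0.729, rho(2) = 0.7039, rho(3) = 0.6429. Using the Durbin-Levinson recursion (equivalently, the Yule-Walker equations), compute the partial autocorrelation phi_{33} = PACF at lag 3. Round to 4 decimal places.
\phi_{33} = 0.1242

The PACF at lag k is phi_{kk}, the last component of the solution
to the Yule-Walker system G_k phi = r_k where
  (G_k)_{ij} = rho(|i - j|), (r_k)_i = rho(i), i,j = 1..k.
Equivalently, Durbin-Levinson gives phi_{kk} iteratively:
  phi_{11} = rho(1)
  phi_{kk} = [rho(k) - sum_{j=1..k-1} phi_{k-1,j} rho(k-j)]
            / [1 - sum_{j=1..k-1} phi_{k-1,j} rho(j)],
  phi_{k,j} = phi_{k-1,j} - phi_{kk} phi_{k-1,k-j},  j = 1..k-1.
Step k = 1:
  phi_11 = rho(1) = 0.729.
Step k = 2:
  phi_22 = [rho(2) - phi_11 rho(1)] / [1 - phi_11 rho(1)] = [0.7039 - (0.729)(0.729)] / [1 - (0.729)(0.729)]
         = 0.172459 / 0.468559 = 0.368063.
  Update: phi_21 = phi_11 - phi_22 phi_11 = 0.729 - (0.368063)(0.729) = 0.460682.
Step k = 3:
  phi_33 = [rho(3) - phi_21 rho(2) - phi_22 rho(1)] / [1 - phi_21 rho(1) - phi_22 rho(2)]
    numerator   = 0.6429 - (0.460682)(0.7039) - (0.368063)(0.729) = 0.05030807
    denominator = 1 - (0.460682)(0.729) - (0.368063)(0.7039) = 0.40508331
  phi_33 = 0.05030807 / 0.40508331 = 0.1242.
Therefore phi_{33} = 0.1242.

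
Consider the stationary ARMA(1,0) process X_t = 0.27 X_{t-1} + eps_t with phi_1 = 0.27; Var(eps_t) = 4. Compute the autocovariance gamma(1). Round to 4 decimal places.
\gamma(1) = 1.1649

Multiply the model equation by X_{t-k} and take expectations. With theta_0 = psi_0 = 1 and psi_j the MA(infinity) weights, this gives
  gamma(k) - sum_i phi_i gamma(k-i) = c_k,
  c_k = sigma^2 * sum_{j=k..q} theta_j psi_{j-k}   (c_k = 0 for k > q),
using gamma(-m) = gamma(m).
Pure AR (q = 0): c_0 = sigma^2 = 4, c_k = 0 for k >= 1.
Equations for k = 0 and k = 1 (AR order 1):
  gamma(0) = phi_1 gamma(1) + c_0
  gamma(1) = phi_1 gamma(0) + c_1
Substituting the second into the first: gamma(0) (1 - phi_1^2) = c_0 + phi_1 c_1, so
  gamma(0) = c_0 / (1 - phi_1^2) = 4 / (1 - (0.27)^2) = 4 / 0.9271 = 4.314529.
  gamma(1) = phi_1 gamma(0) = (0.27)(4.314529) = 1.164923.
Therefore gamma(1) = 1.1649 (to 4 decimal places).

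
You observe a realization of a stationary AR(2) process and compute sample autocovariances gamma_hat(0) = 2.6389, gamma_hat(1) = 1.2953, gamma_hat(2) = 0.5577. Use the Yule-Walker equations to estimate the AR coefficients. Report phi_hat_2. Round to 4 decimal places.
\hat\phi_{2} = -0.0390

The Yule-Walker equations for an AR(p) process read, in matrix form,
  Gamma_p phi = r_p,   with   (Gamma_p)_{ij} = gamma(|i - j|),
                       (r_p)_i = gamma(i),   i,j = 1..p.
Substitute the sample gammas (Toeplitz matrix and right-hand side of size 2):
  Gamma_p = [[2.6389, 1.2953], [1.2953, 2.6389]]
  r_p     = [1.2953, 0.5577]
Written out:
  2.6389 phi_1 + 1.2953 phi_2 = 1.2953
  1.2953 phi_1 + 2.6389 phi_2 = 0.5577
Solve by Cramer's rule:
  det = gamma(0)^2 - gamma(1)^2 = (2.6389)^2 - (1.2953)^2 = 6.96379321 - 1.67780209 = 5.28599112
  phi_hat_1 = [gamma(1) gamma(0) - gamma(1) gamma(2)] / det = [(1.2953)(2.6389) - (1.2953)(0.5577)] / 5.28599112 = 2.69577836 / 5.28599112 = 0.51
  phi_hat_2 = [gamma(0) gamma(2) - gamma(1)^2] / det = [(2.6389)(0.5577) - (1.2953)^2] / 5.28599112 = -0.20608756 / 5.28599112 = -0.039
So phi_hat = [0.5100, -0.0390].
Therefore phi_hat_2 = -0.0390.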